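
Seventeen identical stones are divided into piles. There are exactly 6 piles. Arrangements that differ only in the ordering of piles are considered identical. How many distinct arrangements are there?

44

There are too many to list fully; the first 12 (by largest part) are:
1+1+1+1+1+12
1+1+1+1+2+11
1+1+1+1+3+10
1+1+1+2+2+10
1+1+1+1+4+9
1+1+1+2+3+9
1+1+2+2+2+9
1+1+1+1+5+8
1+1+1+2+4+8
1+1+1+3+3+8
1+1+2+2+3+8
1+2+2+2+2+8
…and 32 more, for 44 total.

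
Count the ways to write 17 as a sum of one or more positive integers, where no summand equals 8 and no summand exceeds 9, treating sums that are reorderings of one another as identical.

Counting exhaustively, 222 partitions satisfy the conditions.

222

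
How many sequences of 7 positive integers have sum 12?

462

By stars and bars with positive parts, the count is C(11,6) = 462.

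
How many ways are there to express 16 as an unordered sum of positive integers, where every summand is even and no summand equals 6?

Enumerating:
16
14 + 2
12 + 4
12 + 2 + 2
10 + 4 + 2
10 + 2 + 2 + 2
8 + 8
8 + 4 + 4
8 + 4 + 2 + 2
8 + 2 + 2 + 2 + 2
4 + 4 + 4 + 4
4 + 4 + 4 + 2 + 2
4 + 4 + 2 + 2 + 2 + 2
4 + 2 + 2 + 2 + 2 + 2 + 2
2 + 2 + 2 + 2 + 2 + 2 + 2 + 2

15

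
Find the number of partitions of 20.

627

A full systematic count gives 627.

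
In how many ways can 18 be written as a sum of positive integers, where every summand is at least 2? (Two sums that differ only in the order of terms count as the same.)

88

Systematic enumeration (by largest part, then next-largest, …) yields 88.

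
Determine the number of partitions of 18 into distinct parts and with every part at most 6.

They are:
3+4+5+6
1+2+4+5+6
That's 2 in total.

2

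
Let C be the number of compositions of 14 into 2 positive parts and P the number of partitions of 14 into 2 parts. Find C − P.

Ordered (compositions into 2 parts): C(13,1) = 13.
Partitions of 14 into exactly 2 parts: 7.
Difference: 13 − 7 = 6.

6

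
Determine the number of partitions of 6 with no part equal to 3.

8

They are:
6
1, 5
2, 4
1, 1, 4
2, 2, 2
1, 1, 2, 2
1, 1, 1, 1, 2
1, 1, 1, 1, 1, 1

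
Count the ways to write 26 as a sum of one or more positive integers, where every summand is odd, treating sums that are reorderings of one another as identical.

165

A full systematic count gives 165.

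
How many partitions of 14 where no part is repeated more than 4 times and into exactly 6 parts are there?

18

Enumerating:
8+2+1+1+1+1
7+3+1+1+1+1
7+2+2+1+1+1
6+4+1+1+1+1
6+3+2+1+1+1
6+2+2+2+1+1
5+5+1+1+1+1
5+4+2+1+1+1
5+3+3+1+1+1
5+3+2+2+1+1
5+2+2+2+2+1
4+4+3+1+1+1
4+4+2+2+1+1
4+3+3+2+1+1
4+3+2+2+2+1
3+3+3+3+1+1
3+3+3+2+2+1
3+3+2+2+2+2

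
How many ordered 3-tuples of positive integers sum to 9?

Place 2 bars in the 8 internal gaps of a row of 9 dots: C(8,2) = 28.

28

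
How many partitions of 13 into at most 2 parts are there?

Listing the qualifying partitions of 13:
13
1 + 12
2 + 11
3 + 10
4 + 9
5 + 8
6 + 7

7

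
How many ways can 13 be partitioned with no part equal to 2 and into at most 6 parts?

There are too many to list fully; the first 12 (by largest part) are:
13
12 + 1
11 + 1 + 1
10 + 3
10 + 1 + 1 + 1
9 + 4
9 + 3 + 1
9 + 1 + 1 + 1 + 1
8 + 5
8 + 4 + 1
8 + 3 + 1 + 1
8 + 1 + 1 + 1 + 1 + 1
…and 22 more, for 34 total.

34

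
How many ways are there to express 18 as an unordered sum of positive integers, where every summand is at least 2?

Systematic enumeration (by largest part, then next-largest, …) yields 88.

88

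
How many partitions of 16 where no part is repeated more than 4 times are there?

Counting exhaustively, 164 partitions satisfy the conditions.

164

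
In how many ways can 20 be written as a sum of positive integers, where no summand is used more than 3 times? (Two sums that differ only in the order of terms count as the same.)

320

There are 320 such partitions.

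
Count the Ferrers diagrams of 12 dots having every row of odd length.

The partitions of 12 that satisfy the conditions:
11, 1
9, 3
9, 1, 1, 1
7, 5
7, 3, 1, 1
7, 1, 1, 1, 1, 1
5, 5, 1, 1
5, 3, 3, 1
5, 3, 1, 1, 1, 1
5, 1, 1, 1, 1, 1, 1, 1
3, 3, 3, 3
3, 3, 3, 1, 1, 1
3, 3, 1, 1, 1, 1, 1, 1
3, 1, 1, 1, 1, 1, 1, 1, 1, 1
1, 1, 1, 1, 1, 1, 1, 1, 1, 1, 1, 1

15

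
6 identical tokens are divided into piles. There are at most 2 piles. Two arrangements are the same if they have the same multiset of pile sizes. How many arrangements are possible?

4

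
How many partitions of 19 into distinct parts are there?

54

A partial list (first 12 by largest part):
19
18,1
17,2
16,3
16,2,1
15,4
15,3,1
14,5
14,4,1
14,3,2
13,6
13,5,1
…and 42 more, for 54 total.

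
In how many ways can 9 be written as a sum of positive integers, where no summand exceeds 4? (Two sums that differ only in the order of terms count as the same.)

Listing the qualifying partitions of 9:
1 + 4 + 4
2 + 3 + 4
1 + 1 + 3 + 4
1 + 2 + 2 + 4
1 + 1 + 1 + 2 + 4
1 + 1 + 1 + 1 + 1 + 4
3 + 3 + 3
1 + 2 + 3 + 3
1 + 1 + 1 + 3 + 3
2 + 2 + 2 + 3
1 + 1 + 2 + 2 + 3
1 + 1 + 1 + 1 + 2 + 3
1 + 1 + 1 + 1 + 1 + 1 + 3
1 + 2 + 2 + 2 + 2
1 + 1 + 1 + 2 + 2 + 2
1 + 1 + 1 + 1 + 1 + 2 + 2
1 + 1 + 1 + 1 + 1 + 1 + 1 + 2
1 + 1 + 1 + 1 + 1 + 1 + 1 + 1 + 1

18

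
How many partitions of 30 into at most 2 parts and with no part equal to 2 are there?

They are:
30
29, 1
27, 3
26, 4
25, 5
24, 6
23, 7
22, 8
21, 9
20, 10
19, 11
18, 12
17, 13
16, 14
15, 15
That's 15 in total.

15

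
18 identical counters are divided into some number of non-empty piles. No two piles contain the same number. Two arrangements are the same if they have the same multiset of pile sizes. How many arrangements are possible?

46

A partial list (first 12 by largest part):
18
17, 1
16, 2
15, 3
15, 2, 1
14, 4
14, 3, 1
13, 5
13, 4, 1
13, 3, 2
12, 6
12, 5, 1
…and 34 more, for 46 total.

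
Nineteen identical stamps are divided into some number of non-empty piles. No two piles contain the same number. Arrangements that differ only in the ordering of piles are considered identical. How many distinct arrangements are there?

There are too many to list fully; the first 12 (by largest part) are:
19
18+1
17+2
16+3
16+2+1
15+4
15+3+1
14+5
14+4+1
14+3+2
13+6
13+5+1
…and 42 more, for 54 total.

54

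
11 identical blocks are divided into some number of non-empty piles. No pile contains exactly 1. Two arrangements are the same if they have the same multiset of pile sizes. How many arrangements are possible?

14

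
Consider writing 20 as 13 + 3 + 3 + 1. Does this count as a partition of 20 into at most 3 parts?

No

The parts sum to 20, and the condition 'there are at most 3 summands' is violated.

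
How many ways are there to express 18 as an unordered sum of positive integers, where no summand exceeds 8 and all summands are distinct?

Enumerating:
8 + 7 + 3
8 + 7 + 2 + 1
8 + 6 + 4
8 + 6 + 3 + 1
8 + 5 + 4 + 1
8 + 5 + 3 + 2
8 + 4 + 3 + 2 + 1
7 + 6 + 5
7 + 6 + 4 + 1
7 + 6 + 3 + 2
7 + 5 + 4 + 2
7 + 5 + 3 + 2 + 1
6 + 5 + 4 + 3
6 + 5 + 4 + 2 + 1
Counting gives 14.

14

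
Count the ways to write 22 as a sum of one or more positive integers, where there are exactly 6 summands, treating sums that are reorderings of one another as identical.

A full systematic count gives 136.

136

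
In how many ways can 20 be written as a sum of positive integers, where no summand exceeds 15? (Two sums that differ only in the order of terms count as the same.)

Counting exhaustively, 615 partitions satisfy the conditions.

615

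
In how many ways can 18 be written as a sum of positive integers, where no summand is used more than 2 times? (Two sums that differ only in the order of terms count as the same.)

135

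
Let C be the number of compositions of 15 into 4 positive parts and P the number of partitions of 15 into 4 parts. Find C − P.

337

Compositions: C(14,3) = 364.
Unordered (partitions into 4 parts): 27.
Difference: 364 − 27 = 337.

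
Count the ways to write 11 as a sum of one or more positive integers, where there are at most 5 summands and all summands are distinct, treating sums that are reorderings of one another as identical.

Listing the qualifying partitions of 11:
11
10,1
9,2
8,3
8,2,1
7,4
7,3,1
6,5
6,4,1
6,3,2
5,4,2
5,3,2,1
That's 12 in total.

12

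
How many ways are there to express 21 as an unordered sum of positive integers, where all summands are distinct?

76

Counting exhaustively, 76 partitions satisfy the conditions.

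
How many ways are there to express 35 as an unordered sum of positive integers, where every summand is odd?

585

A full systematic count gives 585.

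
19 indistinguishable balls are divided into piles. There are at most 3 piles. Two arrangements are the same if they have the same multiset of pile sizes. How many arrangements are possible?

There are too many to list fully; the first 12 (by largest part) are:
19
18 + 1
17 + 2
17 + 1 + 1
16 + 3
16 + 2 + 1
15 + 4
15 + 3 + 1
15 + 2 + 2
14 + 5
14 + 4 + 1
14 + 3 + 2
…and 28 more, for 40 total.

40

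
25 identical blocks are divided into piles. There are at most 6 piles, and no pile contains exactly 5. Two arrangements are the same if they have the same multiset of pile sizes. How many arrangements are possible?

420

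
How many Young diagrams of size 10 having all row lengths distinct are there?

10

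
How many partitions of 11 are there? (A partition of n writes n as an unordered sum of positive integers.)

56

There are too many to list fully; the first 12 (by largest part) are:
11
10, 1
9, 2
9, 1, 1
8, 3
8, 2, 1
8, 1, 1, 1
7, 4
7, 3, 1
7, 2, 2
7, 2, 1, 1
7, 1, 1, 1, 1
…and 44 more, for 56 total.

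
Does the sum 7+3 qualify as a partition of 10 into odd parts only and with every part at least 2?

The parts sum to 10, and the condition 'every summand is odd' holds; the condition 'every summand is at least 2' holds.

Yes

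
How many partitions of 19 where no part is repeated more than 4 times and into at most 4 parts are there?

Direct enumeration gives 94 partitions.

94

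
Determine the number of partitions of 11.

A partial list (first 12 by largest part):
11
10, 1
9, 2
9, 1, 1
8, 3
8, 2, 1
8, 1, 1, 1
7, 4
7, 3, 1
7, 2, 2
7, 2, 1, 1
7, 1, 1, 1, 1
…and 44 more, for 56 total.

56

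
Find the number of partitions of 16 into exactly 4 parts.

34

A partial list (first 12 by largest part):
13, 1, 1, 1
12, 2, 1, 1
11, 3, 1, 1
11, 2, 2, 1
10, 4, 1, 1
10, 3, 2, 1
10, 2, 2, 2
9, 5, 1, 1
9, 4, 2, 1
9, 3, 3, 1
9, 3, 2, 2
8, 6, 1, 1
…and 22 more, for 34 total.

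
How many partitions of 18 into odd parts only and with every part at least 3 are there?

8

The partitions of 18 that satisfy the conditions:
15, 3
13, 5
11, 7
9, 9
9, 3, 3, 3
7, 5, 3, 3
5, 5, 5, 3
3, 3, 3, 3, 3, 3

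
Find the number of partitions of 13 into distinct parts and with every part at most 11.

Enumerating:
2 + 11
3 + 10
1 + 2 + 10
4 + 9
1 + 3 + 9
5 + 8
1 + 4 + 8
2 + 3 + 8
6 + 7
1 + 5 + 7
2 + 4 + 7
1 + 2 + 3 + 7
2 + 5 + 6
3 + 4 + 6
1 + 2 + 4 + 6
1 + 3 + 4 + 5

16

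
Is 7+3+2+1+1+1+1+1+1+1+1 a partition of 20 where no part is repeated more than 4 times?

No

The parts sum to 20, and the condition 'no summand is used more than 4 times' is violated.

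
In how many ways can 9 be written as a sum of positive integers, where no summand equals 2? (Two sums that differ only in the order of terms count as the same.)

15

Enumerating:
9
8+1
7+1+1
6+3
6+1+1+1
5+4
5+3+1
5+1+1+1+1
4+4+1
4+3+1+1
4+1+1+1+1+1
3+3+3
3+3+1+1+1
3+1+1+1+1+1+1
1+1+1+1+1+1+1+1+1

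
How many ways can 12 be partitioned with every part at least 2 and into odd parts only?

3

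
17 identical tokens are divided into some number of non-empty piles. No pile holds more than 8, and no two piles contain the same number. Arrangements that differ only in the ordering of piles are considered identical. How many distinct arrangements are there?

13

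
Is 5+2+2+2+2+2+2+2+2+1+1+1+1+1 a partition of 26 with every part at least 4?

No

The parts sum to 26, and the condition 'every summand is at least 4' is violated.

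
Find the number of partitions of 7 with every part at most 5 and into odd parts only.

4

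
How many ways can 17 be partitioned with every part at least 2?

66

A partial list (first 12 by largest part):
17
15, 2
14, 3
13, 4
13, 2, 2
12, 5
12, 3, 2
11, 6
11, 4, 2
11, 3, 3
11, 2, 2, 2
10, 7
…and 54 more, for 66 total.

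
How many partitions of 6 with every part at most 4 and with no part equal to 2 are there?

4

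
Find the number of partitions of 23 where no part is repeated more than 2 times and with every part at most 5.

7

Enumerating:
5 + 5 + 4 + 4 + 3 + 2
5 + 5 + 4 + 4 + 3 + 1 + 1
5 + 5 + 4 + 4 + 2 + 2 + 1
5 + 5 + 4 + 3 + 3 + 2 + 1
5 + 5 + 4 + 3 + 2 + 2 + 1 + 1
5 + 4 + 4 + 3 + 3 + 2 + 2
5 + 4 + 4 + 3 + 3 + 2 + 1 + 1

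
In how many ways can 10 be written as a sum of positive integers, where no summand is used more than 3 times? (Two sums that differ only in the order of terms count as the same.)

29

A partial list (first 12 by largest part):
10
9+1
8+2
8+1+1
7+3
7+2+1
7+1+1+1
6+4
6+3+1
6+2+2
6+2+1+1
5+5
…and 17 more, for 29 total.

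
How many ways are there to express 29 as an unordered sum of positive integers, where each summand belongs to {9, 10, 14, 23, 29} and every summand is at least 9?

They are:
29
10, 10, 9

2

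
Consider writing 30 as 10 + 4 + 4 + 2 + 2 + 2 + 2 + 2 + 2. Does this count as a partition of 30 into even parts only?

The parts sum to 30, and the condition 'every summand is even' holds.

Yes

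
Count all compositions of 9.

256

The number of compositions of n is 2^(n−1); here 2^8 = 256.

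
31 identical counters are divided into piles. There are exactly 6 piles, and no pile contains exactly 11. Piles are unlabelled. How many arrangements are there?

528

There are 528 such partitions.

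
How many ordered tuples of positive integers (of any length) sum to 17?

65536

The number of compositions of n is 2^(n−1); here 2^16 = 65536.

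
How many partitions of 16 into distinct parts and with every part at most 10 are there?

Enumerating:
6,10
1,5,10
2,4,10
1,2,3,10
7,9
1,6,9
2,5,9
3,4,9
1,2,4,9
1,7,8
2,6,8
3,5,8
1,2,5,8
1,3,4,8
3,6,7
1,2,6,7
4,5,7
1,3,5,7
2,3,4,7
1,4,5,6
2,3,5,6
1,2,3,4,6

22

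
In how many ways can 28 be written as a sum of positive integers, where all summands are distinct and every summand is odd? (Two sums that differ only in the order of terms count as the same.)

The partitions of 28 that satisfy the conditions:
27 + 1
25 + 3
23 + 5
21 + 7
19 + 9
19 + 5 + 3 + 1
17 + 11
17 + 7 + 3 + 1
15 + 13
15 + 9 + 3 + 1
15 + 7 + 5 + 1
13 + 11 + 3 + 1
13 + 9 + 5 + 1
13 + 7 + 5 + 3
11 + 9 + 7 + 1
11 + 9 + 5 + 3

16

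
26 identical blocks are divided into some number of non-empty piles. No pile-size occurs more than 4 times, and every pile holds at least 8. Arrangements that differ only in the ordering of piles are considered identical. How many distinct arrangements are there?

Enumerating:
26
18,8
17,9
16,10
15,11
14,12
13,13
10,8,8
9,9,8

9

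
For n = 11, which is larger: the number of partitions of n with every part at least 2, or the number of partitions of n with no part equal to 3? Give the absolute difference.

Partitions of 11 with every part at least 2: 14.
Partitions of 11 with no part equal to 3: 34.
|14 − 34| = 20.

20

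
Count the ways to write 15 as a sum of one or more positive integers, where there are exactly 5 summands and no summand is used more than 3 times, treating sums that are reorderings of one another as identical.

27

There are too many to list fully; the first 12 (by largest part) are:
10+2+1+1+1
9+3+1+1+1
9+2+2+1+1
8+4+1+1+1
8+3+2+1+1
8+2+2+2+1
7+5+1+1+1
7+4+2+1+1
7+3+3+1+1
7+3+2+2+1
6+6+1+1+1
6+5+2+1+1
…and 15 more, for 27 total.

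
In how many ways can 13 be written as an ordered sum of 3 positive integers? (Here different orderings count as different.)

Equivalently, choose which 2 of the 12 gaps become plus signs: C(12,2) = 66.

66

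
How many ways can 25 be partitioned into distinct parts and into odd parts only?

12

They are:
25
1, 3, 21
1, 5, 19
1, 7, 17
3, 5, 17
1, 9, 15
3, 7, 15
1, 11, 13
3, 9, 13
5, 7, 13
5, 9, 11
1, 3, 5, 7, 9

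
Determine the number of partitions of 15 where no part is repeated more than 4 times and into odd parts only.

16

The partitions of 15 that satisfy the conditions:
15
13 + 1 + 1
11 + 3 + 1
11 + 1 + 1 + 1 + 1
9 + 5 + 1
9 + 3 + 3
9 + 3 + 1 + 1 + 1
7 + 7 + 1
7 + 5 + 3
7 + 5 + 1 + 1 + 1
7 + 3 + 3 + 1 + 1
5 + 5 + 5
5 + 5 + 3 + 1 + 1
5 + 3 + 3 + 3 + 1
5 + 3 + 3 + 1 + 1 + 1 + 1
3 + 3 + 3 + 3 + 1 + 1 + 1
Counting gives 16.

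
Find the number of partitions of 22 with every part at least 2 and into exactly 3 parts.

A partial list (first 12 by largest part):
18, 2, 2
17, 3, 2
16, 4, 2
16, 3, 3
15, 5, 2
15, 4, 3
14, 6, 2
14, 5, 3
14, 4, 4
13, 7, 2
13, 6, 3
13, 5, 4
…and 18 more, for 30 total.

30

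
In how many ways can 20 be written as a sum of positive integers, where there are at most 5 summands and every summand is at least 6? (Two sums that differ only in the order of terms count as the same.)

8

Listing the qualifying partitions of 20:
20
14,6
13,7
12,8
11,9
10,10
8,6,6
7,7,6
That's 8 in total.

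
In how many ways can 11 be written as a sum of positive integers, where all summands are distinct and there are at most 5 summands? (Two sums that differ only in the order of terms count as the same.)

Enumerating:
11
10 + 1
9 + 2
8 + 3
8 + 2 + 1
7 + 4
7 + 3 + 1
6 + 5
6 + 4 + 1
6 + 3 + 2
5 + 4 + 2
5 + 3 + 2 + 1

12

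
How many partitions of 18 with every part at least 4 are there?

16

They are:
18
4,14
5,13
6,12
7,11
8,10
4,4,10
9,9
4,5,9
4,6,8
5,5,8
4,7,7
5,6,7
6,6,6
4,4,4,6
4,4,5,5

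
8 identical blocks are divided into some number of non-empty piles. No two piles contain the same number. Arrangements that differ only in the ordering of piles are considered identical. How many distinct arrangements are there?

6

They are:
8
7+1
6+2
5+3
5+2+1
4+3+1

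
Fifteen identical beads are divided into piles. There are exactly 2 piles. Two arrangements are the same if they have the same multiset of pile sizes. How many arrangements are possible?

7

Listing the qualifying partitions of 15:
1 + 14
2 + 13
3 + 12
4 + 11
5 + 10
6 + 9
7 + 8
That's 7 in total.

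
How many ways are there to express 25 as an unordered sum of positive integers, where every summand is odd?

142

There are 142 such partitions.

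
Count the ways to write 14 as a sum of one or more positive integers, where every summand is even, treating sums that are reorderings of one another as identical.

15

Enumerating:
14
12+2
10+4
10+2+2
8+6
8+4+2
8+2+2+2
6+6+2
6+4+4
6+4+2+2
6+2+2+2+2
4+4+4+2
4+4+2+2+2
4+2+2+2+2+2
2+2+2+2+2+2+2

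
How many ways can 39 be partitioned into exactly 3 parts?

Direct enumeration gives 127 partitions.

127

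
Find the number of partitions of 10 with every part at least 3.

5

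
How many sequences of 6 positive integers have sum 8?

21

Place 5 bars in the 7 internal gaps of a row of 8 dots: C(7,5) = 21.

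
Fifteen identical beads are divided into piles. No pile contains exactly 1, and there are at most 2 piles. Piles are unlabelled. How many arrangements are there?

7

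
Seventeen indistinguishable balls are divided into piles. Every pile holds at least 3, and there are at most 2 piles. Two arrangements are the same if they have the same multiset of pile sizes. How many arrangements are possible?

They are:
17
14+3
13+4
12+5
11+6
10+7
9+8
Counting gives 7.

7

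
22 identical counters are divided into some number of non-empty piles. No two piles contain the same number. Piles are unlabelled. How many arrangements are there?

89

Systematic enumeration (by largest part, then next-largest, …) yields 89.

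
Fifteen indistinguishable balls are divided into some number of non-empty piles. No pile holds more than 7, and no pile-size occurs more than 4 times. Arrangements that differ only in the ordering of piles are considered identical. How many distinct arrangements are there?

86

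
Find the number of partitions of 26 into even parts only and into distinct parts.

18

Listing the qualifying partitions of 26:
26
24, 2
22, 4
20, 6
20, 4, 2
18, 8
18, 6, 2
16, 10
16, 8, 2
16, 6, 4
14, 12
14, 10, 2
14, 8, 4
14, 6, 4, 2
12, 10, 4
12, 8, 6
12, 8, 4, 2
10, 8, 6, 2
That's 18 in total.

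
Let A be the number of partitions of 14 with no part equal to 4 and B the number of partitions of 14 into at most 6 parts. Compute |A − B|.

3

Partitions of 14 with no part equal to 4: 93.
Partitions of 14 into at most 6 parts: 90.
|93 − 90| = 3.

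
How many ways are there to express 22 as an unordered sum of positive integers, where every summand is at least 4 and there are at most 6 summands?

34

There are too many to list fully; the first 12 (by largest part) are:
22
18+4
17+5
16+6
15+7
14+8
14+4+4
13+9
13+5+4
12+10
12+6+4
12+5+5
…and 22 more, for 34 total.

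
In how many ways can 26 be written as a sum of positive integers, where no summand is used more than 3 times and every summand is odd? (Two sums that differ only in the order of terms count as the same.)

A partial list (first 12 by largest part):
25+1
23+3
23+1+1+1
21+5
21+3+1+1
19+7
19+5+1+1
19+3+3+1
17+9
17+7+1+1
17+5+3+1
17+3+3+3
…and 49 more, for 61 total.

61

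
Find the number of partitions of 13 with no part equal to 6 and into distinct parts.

14

Enumerating:
13
12+1
11+2
10+3
10+2+1
9+4
9+3+1
8+5
8+4+1
8+3+2
7+5+1
7+4+2
7+3+2+1
5+4+3+1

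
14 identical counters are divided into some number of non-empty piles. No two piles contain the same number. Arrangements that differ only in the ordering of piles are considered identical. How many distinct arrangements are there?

22

They are:
14
13, 1
12, 2
11, 3
11, 2, 1
10, 4
10, 3, 1
9, 5
9, 4, 1
9, 3, 2
8, 6
8, 5, 1
8, 4, 2
8, 3, 2, 1
7, 6, 1
7, 5, 2
7, 4, 3
7, 4, 2, 1
6, 5, 3
6, 5, 2, 1
6, 4, 3, 1
5, 4, 3, 2
That's 22 in total.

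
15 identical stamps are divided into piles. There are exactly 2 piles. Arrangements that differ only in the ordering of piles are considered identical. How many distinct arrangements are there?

The partitions of 15 that satisfy the conditions:
14 + 1
13 + 2
12 + 3
11 + 4
10 + 5
9 + 6
8 + 7

7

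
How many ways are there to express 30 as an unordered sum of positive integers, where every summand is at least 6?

40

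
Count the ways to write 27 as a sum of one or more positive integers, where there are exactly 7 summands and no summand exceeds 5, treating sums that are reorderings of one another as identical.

14

The partitions of 27 that satisfy the conditions:
5, 5, 5, 5, 5, 1, 1
5, 5, 5, 5, 4, 2, 1
5, 5, 5, 5, 3, 3, 1
5, 5, 5, 5, 3, 2, 2
5, 5, 5, 4, 4, 3, 1
5, 5, 5, 4, 4, 2, 2
5, 5, 5, 4, 3, 3, 2
5, 5, 5, 3, 3, 3, 3
5, 5, 4, 4, 4, 4, 1
5, 5, 4, 4, 4, 3, 2
5, 5, 4, 4, 3, 3, 3
5, 4, 4, 4, 4, 4, 2
5, 4, 4, 4, 4, 3, 3
4, 4, 4, 4, 4, 4, 3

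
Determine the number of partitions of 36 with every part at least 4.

Direct enumeration gives 371 partitions.

371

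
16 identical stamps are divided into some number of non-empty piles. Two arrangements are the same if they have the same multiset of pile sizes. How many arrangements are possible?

Direct enumeration gives 231 partitions.

231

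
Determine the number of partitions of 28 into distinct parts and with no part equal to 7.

Systematic enumeration (by largest part, then next-largest, …) yields 164.

164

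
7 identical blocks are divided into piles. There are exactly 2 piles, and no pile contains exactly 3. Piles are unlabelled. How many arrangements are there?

The partitions of 7 that satisfy the conditions:
6+1
5+2

2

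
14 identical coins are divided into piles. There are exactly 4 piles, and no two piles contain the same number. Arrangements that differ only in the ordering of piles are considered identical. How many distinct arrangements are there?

5

The partitions of 14 that satisfy the conditions:
8, 3, 2, 1
7, 4, 2, 1
6, 5, 2, 1
6, 4, 3, 1
5, 4, 3, 2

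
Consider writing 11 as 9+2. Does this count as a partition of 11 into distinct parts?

The parts sum to 11, and the condition 'all summands are distinct' holds.

Yes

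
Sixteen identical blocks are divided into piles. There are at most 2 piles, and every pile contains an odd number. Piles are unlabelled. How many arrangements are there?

The partitions of 16 that satisfy the conditions:
15+1
13+3
11+5
9+7
Counting gives 4.

4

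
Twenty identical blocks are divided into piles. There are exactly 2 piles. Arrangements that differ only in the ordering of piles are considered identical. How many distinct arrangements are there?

They are:
19+1
18+2
17+3
16+4
15+5
14+6
13+7
12+8
11+9
10+10
Counting gives 10.

10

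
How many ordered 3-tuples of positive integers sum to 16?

A composition of 16 into 3 positive parts is chosen by placing 2 dividers among the 15 gaps between 16 units: C(15,2) = 105.

105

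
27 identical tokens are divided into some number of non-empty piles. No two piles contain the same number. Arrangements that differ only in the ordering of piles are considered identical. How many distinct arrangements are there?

A full systematic count gives 192.

192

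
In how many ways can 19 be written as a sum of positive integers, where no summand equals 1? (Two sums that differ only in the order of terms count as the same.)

Direct enumeration gives 105 partitions.

105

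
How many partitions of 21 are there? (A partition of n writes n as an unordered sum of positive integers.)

792

Direct enumeration gives 792 partitions.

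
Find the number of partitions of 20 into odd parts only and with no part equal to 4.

There are too many to list fully; the first 12 (by largest part) are:
19,1
17,3
17,1,1,1
15,5
15,3,1,1
15,1,1,1,1,1
13,7
13,5,1,1
13,3,3,1
13,3,1,1,1,1
13,1,1,1,1,1,1,1
11,9
…and 52 more, for 64 total.

64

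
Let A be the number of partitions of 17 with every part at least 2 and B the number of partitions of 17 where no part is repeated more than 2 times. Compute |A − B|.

Partitions of 17 with every part at least 2: 66.
Partitions of 17 where no part is repeated more than 2 times: 108.
|66 − 108| = 42.

42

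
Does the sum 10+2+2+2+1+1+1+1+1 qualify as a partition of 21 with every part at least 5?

No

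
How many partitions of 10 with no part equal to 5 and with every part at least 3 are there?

4

Enumerating:
10
7,3
6,4
4,3,3
That's 4 in total.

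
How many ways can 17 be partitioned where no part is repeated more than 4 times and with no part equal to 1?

There are too many to list fully; the first 12 (by largest part) are:
17
15+2
14+3
13+4
13+2+2
12+5
12+3+2
11+6
11+4+2
11+3+3
11+2+2+2
10+7
…and 49 more, for 61 total.

61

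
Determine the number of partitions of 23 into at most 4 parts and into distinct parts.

A full systematic count gives 84.

84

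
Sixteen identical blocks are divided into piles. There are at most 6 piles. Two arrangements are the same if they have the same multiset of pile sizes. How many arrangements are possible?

There are 136 such partitions.

136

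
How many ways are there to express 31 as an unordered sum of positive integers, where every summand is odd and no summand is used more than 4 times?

Enumerating by decreasing first part gives 152 partitions in all.

152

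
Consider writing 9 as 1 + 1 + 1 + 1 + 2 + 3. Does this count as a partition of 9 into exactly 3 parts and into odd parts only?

The parts sum to 9, and the condition 'there are exactly 3 summands' is violated.

No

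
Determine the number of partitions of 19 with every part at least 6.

6

Listing the qualifying partitions of 19:
19
13 + 6
12 + 7
11 + 8
10 + 9
7 + 6 + 6
That's 6 in total.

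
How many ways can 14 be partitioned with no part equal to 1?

A partial list (first 12 by largest part):
14
2 + 12
3 + 11
4 + 10
2 + 2 + 10
5 + 9
2 + 3 + 9
6 + 8
2 + 4 + 8
3 + 3 + 8
2 + 2 + 2 + 8
7 + 7
…and 22 more, for 34 total.

34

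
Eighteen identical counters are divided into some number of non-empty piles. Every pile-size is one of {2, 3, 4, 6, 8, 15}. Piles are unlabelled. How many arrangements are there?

32

There are too many to list fully; the first 12 (by largest part) are:
15 + 3
8 + 8 + 2
8 + 6 + 4
8 + 6 + 2 + 2
8 + 4 + 4 + 2
8 + 4 + 3 + 3
8 + 4 + 2 + 2 + 2
8 + 3 + 3 + 2 + 2
8 + 2 + 2 + 2 + 2 + 2
6 + 6 + 6
6 + 6 + 4 + 2
6 + 6 + 3 + 3
…and 20 more, for 32 total.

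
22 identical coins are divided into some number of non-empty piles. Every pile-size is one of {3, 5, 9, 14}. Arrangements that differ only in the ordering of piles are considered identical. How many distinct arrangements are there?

The partitions of 22 that satisfy the conditions:
14, 5, 3
9, 5, 5, 3
5, 5, 3, 3, 3, 3

3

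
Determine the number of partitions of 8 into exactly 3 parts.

They are:
6 + 1 + 1
5 + 2 + 1
4 + 3 + 1
4 + 2 + 2
3 + 3 + 2
That's 5 in total.

5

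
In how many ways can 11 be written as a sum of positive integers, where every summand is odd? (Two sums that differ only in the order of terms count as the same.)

Listing the qualifying partitions of 11:
11
9, 1, 1
7, 3, 1
7, 1, 1, 1, 1
5, 5, 1
5, 3, 3
5, 3, 1, 1, 1
5, 1, 1, 1, 1, 1, 1
3, 3, 3, 1, 1
3, 3, 1, 1, 1, 1, 1
3, 1, 1, 1, 1, 1, 1, 1, 1
1, 1, 1, 1, 1, 1, 1, 1, 1, 1, 1
That's 12 in total.

12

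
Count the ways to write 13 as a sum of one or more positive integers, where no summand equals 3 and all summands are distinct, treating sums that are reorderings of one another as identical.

12

Listing the qualifying partitions of 13:
13
12, 1
11, 2
10, 2, 1
9, 4
8, 5
8, 4, 1
7, 6
7, 5, 1
7, 4, 2
6, 5, 2
6, 4, 2, 1
Counting gives 12.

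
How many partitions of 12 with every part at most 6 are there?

58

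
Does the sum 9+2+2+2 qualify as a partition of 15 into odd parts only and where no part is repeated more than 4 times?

No

The parts sum to 15, and the condition 'every summand is odd' is violated.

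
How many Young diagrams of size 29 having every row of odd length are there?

256

Enumerating by decreasing first part gives 256 partitions in all.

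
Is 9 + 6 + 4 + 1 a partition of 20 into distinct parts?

Yes

The parts sum to 20, and the condition 'all summands are distinct' holds.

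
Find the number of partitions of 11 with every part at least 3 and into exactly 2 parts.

3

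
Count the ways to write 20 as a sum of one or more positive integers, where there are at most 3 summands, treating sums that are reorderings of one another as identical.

There are too many to list fully; the first 12 (by largest part) are:
20
1,19
2,18
1,1,18
3,17
1,2,17
4,16
1,3,16
2,2,16
5,15
1,4,15
2,3,15
…and 32 more, for 44 total.

44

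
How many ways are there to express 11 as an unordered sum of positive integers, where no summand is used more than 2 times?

There are too many to list fully; the first 12 (by largest part) are:
11
10, 1
9, 2
9, 1, 1
8, 3
8, 2, 1
7, 4
7, 3, 1
7, 2, 2
7, 2, 1, 1
6, 5
6, 4, 1
…and 15 more, for 27 total.

27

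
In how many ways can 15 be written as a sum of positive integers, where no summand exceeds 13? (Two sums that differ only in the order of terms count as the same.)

174

Enumerating by decreasing first part gives 174 partitions in all.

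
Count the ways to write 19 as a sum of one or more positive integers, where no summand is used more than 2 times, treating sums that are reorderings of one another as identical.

163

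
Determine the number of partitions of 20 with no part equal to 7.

Direct enumeration gives 526 partitions.

526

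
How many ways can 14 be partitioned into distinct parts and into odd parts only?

Listing the qualifying partitions of 14:
13+1
11+3
9+5

3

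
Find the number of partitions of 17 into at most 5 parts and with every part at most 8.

66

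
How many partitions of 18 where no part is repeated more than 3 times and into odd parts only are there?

Enumerating:
1,17
3,15
1,1,1,15
5,13
1,1,3,13
7,11
1,1,5,11
1,3,3,11
9,9
1,1,7,9
1,3,5,9
3,3,3,9
1,1,1,3,3,9
1,3,7,7
1,5,5,7
3,3,5,7
1,1,1,3,5,7
1,1,3,3,3,7
3,5,5,5
1,1,1,5,5,5
1,1,3,3,5,5

21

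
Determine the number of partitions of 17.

Enumerating by decreasing first part gives 297 partitions in all.

297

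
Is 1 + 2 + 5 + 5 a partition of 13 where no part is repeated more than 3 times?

The parts sum to 13, and the condition 'no summand is used more than 3 times' holds.

Yes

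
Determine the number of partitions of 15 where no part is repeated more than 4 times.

127

A full systematic count gives 127.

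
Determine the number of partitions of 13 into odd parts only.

Listing the qualifying partitions of 13:
13
11, 1, 1
9, 3, 1
9, 1, 1, 1, 1
7, 5, 1
7, 3, 3
7, 3, 1, 1, 1
7, 1, 1, 1, 1, 1, 1
5, 5, 3
5, 5, 1, 1, 1
5, 3, 3, 1, 1
5, 3, 1, 1, 1, 1, 1
5, 1, 1, 1, 1, 1, 1, 1, 1
3, 3, 3, 3, 1
3, 3, 3, 1, 1, 1, 1
3, 3, 1, 1, 1, 1, 1, 1, 1
3, 1, 1, 1, 1, 1, 1, 1, 1, 1, 1
1, 1, 1, 1, 1, 1, 1, 1, 1, 1, 1, 1, 1
Counting gives 18.

18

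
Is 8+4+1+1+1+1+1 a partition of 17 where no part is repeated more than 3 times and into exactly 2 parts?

The parts sum to 17, and the condition 'no summand is used more than 3 times' is violated.

No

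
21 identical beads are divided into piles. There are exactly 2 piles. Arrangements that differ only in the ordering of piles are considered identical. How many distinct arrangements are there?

They are:
20 + 1
19 + 2
18 + 3
17 + 4
16 + 5
15 + 6
14 + 7
13 + 8
12 + 9
11 + 10

10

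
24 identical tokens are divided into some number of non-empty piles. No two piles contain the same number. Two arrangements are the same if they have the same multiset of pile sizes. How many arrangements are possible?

Counting exhaustively, 122 partitions satisfy the conditions.

122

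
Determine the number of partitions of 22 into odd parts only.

Enumerating by decreasing first part gives 89 partitions in all.

89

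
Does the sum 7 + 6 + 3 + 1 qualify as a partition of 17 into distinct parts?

Yes

The parts sum to 17, and the condition 'all summands are distinct' holds.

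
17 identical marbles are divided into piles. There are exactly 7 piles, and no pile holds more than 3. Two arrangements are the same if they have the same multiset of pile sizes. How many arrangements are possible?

Enumerating:
3,3,3,3,3,1,1
3,3,3,3,2,2,1
3,3,3,2,2,2,2
Counting gives 3.

3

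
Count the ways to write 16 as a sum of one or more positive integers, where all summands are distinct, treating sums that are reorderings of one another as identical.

32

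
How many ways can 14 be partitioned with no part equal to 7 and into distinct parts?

They are:
14
13+1
12+2
11+3
11+2+1
10+4
10+3+1
9+5
9+4+1
9+3+2
8+6
8+5+1
8+4+2
8+3+2+1
6+5+3
6+5+2+1
6+4+3+1
5+4+3+2

18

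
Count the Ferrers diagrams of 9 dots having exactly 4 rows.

6

The partitions of 9 that satisfy the conditions:
6, 1, 1, 1
5, 2, 1, 1
4, 3, 1, 1
4, 2, 2, 1
3, 3, 2, 1
3, 2, 2, 2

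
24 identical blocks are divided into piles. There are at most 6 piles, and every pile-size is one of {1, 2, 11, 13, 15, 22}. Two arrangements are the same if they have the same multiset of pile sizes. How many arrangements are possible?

6

Listing the qualifying partitions of 24:
22 + 2
22 + 1 + 1
15 + 2 + 2 + 2 + 2 + 1
13 + 11
11 + 11 + 2
11 + 11 + 1 + 1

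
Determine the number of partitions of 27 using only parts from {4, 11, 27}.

They are:
27
11,4,4,4,4

2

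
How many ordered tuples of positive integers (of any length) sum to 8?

128

There are 7 gaps and each independently is a cut or not, giving 2^7 = 128.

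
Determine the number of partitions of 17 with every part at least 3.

Enumerating:
17
14, 3
13, 4
12, 5
11, 6
11, 3, 3
10, 7
10, 4, 3
9, 8
9, 5, 3
9, 4, 4
8, 6, 3
8, 5, 4
8, 3, 3, 3
7, 7, 3
7, 6, 4
7, 5, 5
7, 4, 3, 3
6, 6, 5
6, 5, 3, 3
6, 4, 4, 3
5, 5, 4, 3
5, 4, 4, 4
5, 3, 3, 3, 3
4, 4, 3, 3, 3

25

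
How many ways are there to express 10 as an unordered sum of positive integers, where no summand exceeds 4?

23

They are:
4,4,2
4,4,1,1
4,3,3
4,3,2,1
4,3,1,1,1
4,2,2,2
4,2,2,1,1
4,2,1,1,1,1
4,1,1,1,1,1,1
3,3,3,1
3,3,2,2
3,3,2,1,1
3,3,1,1,1,1
3,2,2,2,1
3,2,2,1,1,1
3,2,1,1,1,1,1
3,1,1,1,1,1,1,1
2,2,2,2,2
2,2,2,2,1,1
2,2,2,1,1,1,1
2,2,1,1,1,1,1,1
2,1,1,1,1,1,1,1,1
1,1,1,1,1,1,1,1,1,1
Counting gives 23.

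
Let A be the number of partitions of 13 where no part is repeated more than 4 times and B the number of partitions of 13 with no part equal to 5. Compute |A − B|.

3

Partitions of 13 where no part is repeated more than 4 times: 76.
Partitions of 13 with no part equal to 5: 79.
|76 − 79| = 3.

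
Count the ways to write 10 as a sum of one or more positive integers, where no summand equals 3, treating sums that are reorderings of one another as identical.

27

There are too many to list fully; the first 12 (by largest part) are:
10
9 + 1
8 + 2
8 + 1 + 1
7 + 2 + 1
7 + 1 + 1 + 1
6 + 4
6 + 2 + 2
6 + 2 + 1 + 1
6 + 1 + 1 + 1 + 1
5 + 5
5 + 4 + 1
…and 15 more, for 27 total.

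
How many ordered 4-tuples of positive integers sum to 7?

A composition of 7 into 4 positive parts is chosen by placing 3 dividers among the 6 gaps between 7 units: C(6,3) = 20.

20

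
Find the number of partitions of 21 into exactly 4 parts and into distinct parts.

27

There are too many to list fully; the first 12 (by largest part) are:
15,3,2,1
14,4,2,1
13,5,2,1
13,4,3,1
12,6,2,1
12,5,3,1
12,4,3,2
11,7,2,1
11,6,3,1
11,5,4,1
11,5,3,2
10,8,2,1
…and 15 more, for 27 total.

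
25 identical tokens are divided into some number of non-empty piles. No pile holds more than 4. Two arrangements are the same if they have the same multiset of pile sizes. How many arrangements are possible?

185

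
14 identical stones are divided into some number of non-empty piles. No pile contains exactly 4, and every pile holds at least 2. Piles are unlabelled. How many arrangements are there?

The partitions of 14 that satisfy the conditions:
14
2, 12
3, 11
2, 2, 10
5, 9
2, 3, 9
6, 8
3, 3, 8
2, 2, 2, 8
7, 7
2, 5, 7
2, 2, 3, 7
2, 6, 6
3, 5, 6
2, 3, 3, 6
2, 2, 2, 2, 6
2, 2, 5, 5
3, 3, 3, 5
2, 2, 2, 3, 5
2, 3, 3, 3, 3
2, 2, 2, 2, 3, 3
2, 2, 2, 2, 2, 2, 2
Counting gives 22.

22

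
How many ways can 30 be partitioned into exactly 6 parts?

A full systematic count gives 532.

532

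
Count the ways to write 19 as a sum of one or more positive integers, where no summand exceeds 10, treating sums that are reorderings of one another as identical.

Counting exhaustively, 423 partitions satisfy the conditions.

423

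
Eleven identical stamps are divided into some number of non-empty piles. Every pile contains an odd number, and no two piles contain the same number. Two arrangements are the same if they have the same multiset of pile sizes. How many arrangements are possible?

2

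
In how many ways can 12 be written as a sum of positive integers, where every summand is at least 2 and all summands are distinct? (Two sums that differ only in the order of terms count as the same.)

8

Listing the qualifying partitions of 12:
12
10,2
9,3
8,4
7,5
7,3,2
6,4,2
5,4,3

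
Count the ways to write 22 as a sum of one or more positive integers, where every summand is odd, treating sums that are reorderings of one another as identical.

Counting exhaustively, 89 partitions satisfy the conditions.

89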